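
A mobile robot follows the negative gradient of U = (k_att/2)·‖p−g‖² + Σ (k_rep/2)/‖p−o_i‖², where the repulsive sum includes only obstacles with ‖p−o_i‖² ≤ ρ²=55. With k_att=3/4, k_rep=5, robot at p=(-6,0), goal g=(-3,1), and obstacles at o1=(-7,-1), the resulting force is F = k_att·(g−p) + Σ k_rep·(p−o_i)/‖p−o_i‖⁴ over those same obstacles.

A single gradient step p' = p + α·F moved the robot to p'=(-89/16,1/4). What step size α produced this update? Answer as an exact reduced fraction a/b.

F_att = 3/4·(g−p) = 3/4·(3,1) = (2.2500,0.7500)
o1: d²=2 ≤ ρ²=55; F_rep = 5·(1,1)/2² = (1.2500,1.2500)
F = F_att + ΣF_rep = (3.5000,2.0000)
Δp = p'−p = (0.4375,0.2500); α = Δx/Fx = (7/16) / (7/2) = 1/8
check: Δy/Fy = (1/4) / (2) = 1/8 ✓

α = 1/8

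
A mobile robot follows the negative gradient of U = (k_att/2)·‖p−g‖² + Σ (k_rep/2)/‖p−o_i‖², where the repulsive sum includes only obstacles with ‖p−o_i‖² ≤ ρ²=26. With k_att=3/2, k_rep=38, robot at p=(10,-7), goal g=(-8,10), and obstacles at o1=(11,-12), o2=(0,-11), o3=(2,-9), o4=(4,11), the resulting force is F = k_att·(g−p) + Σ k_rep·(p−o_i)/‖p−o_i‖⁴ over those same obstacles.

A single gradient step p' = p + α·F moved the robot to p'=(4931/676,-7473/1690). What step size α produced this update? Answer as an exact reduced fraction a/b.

α = 1/10

F_att = 3/2·(g−p) = 3/2·(-18,17) = (-27.0000,25.5000)
o1: d²=26 ≤ ρ²=26; F_rep = 38·(-1,5)/26² = (-0.0562,0.2811)
o2: d²=116 > ρ²=26 → inactive
o3: d²=68 > ρ²=26 → inactive
o4: d²=360 > ρ²=26 → inactive
F = F_att + ΣF_rep = (-27.0562,25.7811)
Δp = p'−p = (-2.7056,2.5781); α = Δx/Fx = (-1829/676) / (-9145/338) = 1/10
check: Δy/Fy = (4357/1690) / (4357/169) = 1/10 ✓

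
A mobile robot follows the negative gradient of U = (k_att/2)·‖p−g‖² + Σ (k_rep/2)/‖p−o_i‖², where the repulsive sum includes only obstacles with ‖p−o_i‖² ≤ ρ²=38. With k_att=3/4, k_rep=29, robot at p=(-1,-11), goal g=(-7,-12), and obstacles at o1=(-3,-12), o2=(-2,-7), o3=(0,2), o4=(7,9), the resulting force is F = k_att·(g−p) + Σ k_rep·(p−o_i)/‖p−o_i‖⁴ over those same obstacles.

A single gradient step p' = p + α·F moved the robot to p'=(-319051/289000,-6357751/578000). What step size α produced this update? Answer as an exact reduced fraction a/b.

F_att = 3/4·(g−p) = 3/4·(-6,-1) = (-4.5000,-0.7500)
o1: d²=5 ≤ ρ²=38; F_rep = 29·(2,1)/5² = (2.3200,1.1600)
o2: d²=17 ≤ ρ²=38; F_rep = 29·(1,-4)/17² = (0.1003,-0.4014)
o3: d²=170 > ρ²=38 → inactive
o4: d²=464 > ρ²=38 → inactive
F = F_att + ΣF_rep = (-2.0797,0.0086)
Δp = p'−p = (-0.1040,0.0004); α = Δx/Fx = (-30051/289000) / (-30051/14450) = 1/20
check: Δy/Fy = (249/578000) / (249/28900) = 1/20 ✓

α = 1/20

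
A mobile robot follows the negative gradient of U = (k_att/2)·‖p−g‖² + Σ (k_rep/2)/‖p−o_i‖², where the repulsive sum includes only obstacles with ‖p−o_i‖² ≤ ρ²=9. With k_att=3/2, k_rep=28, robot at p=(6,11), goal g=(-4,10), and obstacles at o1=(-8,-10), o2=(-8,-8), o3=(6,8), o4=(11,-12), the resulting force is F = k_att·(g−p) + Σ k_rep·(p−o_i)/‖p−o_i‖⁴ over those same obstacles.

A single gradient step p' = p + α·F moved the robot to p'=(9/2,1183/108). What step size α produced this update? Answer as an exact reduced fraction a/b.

α = 1/10

F_att = 3/2·(g−p) = 3/2·(-10,-1) = (-15.0000,-1.5000)
o1: d²=637 > ρ²=9 → inactive
o2: d²=557 > ρ²=9 → inactive
o3: d²=9 ≤ ρ²=9; F_rep = 28·(0,3)/9² = (0.0000,1.0370)
o4: d²=554 > ρ²=9 → inactive
F = F_att + ΣF_rep = (-15.0000,-0.4630)
Δp = p'−p = (-1.5000,-0.0463); α = Δx/Fx = (-3/2) / (-15) = 1/10
check: Δy/Fy = (-5/108) / (-25/54) = 1/10 ✓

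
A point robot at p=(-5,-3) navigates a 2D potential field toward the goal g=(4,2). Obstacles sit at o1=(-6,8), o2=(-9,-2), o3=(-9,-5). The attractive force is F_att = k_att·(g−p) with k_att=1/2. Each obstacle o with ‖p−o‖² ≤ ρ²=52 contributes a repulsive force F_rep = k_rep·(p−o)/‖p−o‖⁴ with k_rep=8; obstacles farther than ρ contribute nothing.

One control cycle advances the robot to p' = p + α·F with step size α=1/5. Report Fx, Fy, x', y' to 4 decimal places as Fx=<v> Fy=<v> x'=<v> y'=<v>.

Fx=4.6907 Fy=2.5123 x'=-4.0619 y'=-2.4975

F_att = 1/2·(g−p) = 1/2·(9,5) = (4.5000,2.5000)
o1: d²=122 > ρ²=52 → inactive
o2: d²=17 ≤ ρ²=52; F_rep = 8·(4,-1)/17² = (0.1107,-0.0277)
o3: d²=20 ≤ ρ²=52; F_rep = 8·(4,2)/20² = (0.0800,0.0400)
F = F_att + ΣF_rep = (4.6907,2.5123)
p' = p + 1/5·F = (-4.0619,-2.4975)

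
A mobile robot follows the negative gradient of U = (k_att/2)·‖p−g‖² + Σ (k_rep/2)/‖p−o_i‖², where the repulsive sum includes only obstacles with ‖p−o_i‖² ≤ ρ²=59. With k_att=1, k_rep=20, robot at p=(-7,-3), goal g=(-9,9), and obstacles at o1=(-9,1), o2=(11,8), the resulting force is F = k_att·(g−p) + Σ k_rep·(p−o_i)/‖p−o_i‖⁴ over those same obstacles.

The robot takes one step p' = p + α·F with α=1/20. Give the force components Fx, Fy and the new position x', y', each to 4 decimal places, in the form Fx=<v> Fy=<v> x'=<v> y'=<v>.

Fx=-1.9000 Fy=11.8000 x'=-7.0950 y'=-2.4100

F_att = 1·(g−p) = 1·(-2,12) = (-2.0000,12.0000)
o1: d²=20 ≤ ρ²=59; F_rep = 20·(2,-4)/20² = (0.1000,-0.2000)
o2: d²=445 > ρ²=59 → inactive
F = F_att + ΣF_rep = (-1.9000,11.8000)
p' = p + 1/20·F = (-7.0950,-2.4100)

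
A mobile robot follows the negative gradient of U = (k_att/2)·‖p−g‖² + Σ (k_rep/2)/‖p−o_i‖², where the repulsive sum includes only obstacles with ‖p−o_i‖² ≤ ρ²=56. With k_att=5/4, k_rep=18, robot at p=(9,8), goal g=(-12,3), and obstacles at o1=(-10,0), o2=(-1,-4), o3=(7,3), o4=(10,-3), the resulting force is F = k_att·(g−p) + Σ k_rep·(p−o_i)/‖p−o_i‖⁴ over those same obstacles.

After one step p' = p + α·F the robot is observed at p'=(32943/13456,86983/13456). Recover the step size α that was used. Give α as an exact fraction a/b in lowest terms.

F_att = 5/4·(g−p) = 5/4·(-21,-5) = (-26.2500,-6.2500)
o1: d²=425 > ρ²=56 → inactive
o2: d²=244 > ρ²=56 → inactive
o3: d²=29 ≤ ρ²=56; F_rep = 18·(2,5)/29² = (0.0428,0.1070)
o4: d²=122 > ρ²=56 → inactive
F = F_att + ΣF_rep = (-26.2072,-6.1430)
Δp = p'−p = (-6.5518,-1.5357); α = Δx/Fx = (-88161/13456) / (-88161/3364) = 1/4
check: Δy/Fy = (-20665/13456) / (-20665/3364) = 1/4 ✓

α = 1/4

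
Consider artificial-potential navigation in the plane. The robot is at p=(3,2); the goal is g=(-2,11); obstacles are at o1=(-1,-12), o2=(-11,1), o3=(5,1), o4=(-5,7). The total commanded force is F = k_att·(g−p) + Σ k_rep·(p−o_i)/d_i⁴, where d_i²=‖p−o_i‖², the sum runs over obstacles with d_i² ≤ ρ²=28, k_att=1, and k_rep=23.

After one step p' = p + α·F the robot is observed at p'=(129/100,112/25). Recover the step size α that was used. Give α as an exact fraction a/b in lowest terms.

α = 1/4

F_att = 1·(g−p) = 1·(-5,9) = (-5.0000,9.0000)
o1: d²=212 > ρ²=28 → inactive
o2: d²=197 > ρ²=28 → inactive
o3: d²=5 ≤ ρ²=28; F_rep = 23·(-2,1)/5² = (-1.8400,0.9200)
o4: d²=89 > ρ²=28 → inactive
F = F_att + ΣF_rep = (-6.8400,9.9200)
Δp = p'−p = (-1.7100,2.4800); α = Δx/Fx = (-171/100) / (-171/25) = 1/4
check: Δy/Fy = (62/25) / (248/25) = 1/4 ✓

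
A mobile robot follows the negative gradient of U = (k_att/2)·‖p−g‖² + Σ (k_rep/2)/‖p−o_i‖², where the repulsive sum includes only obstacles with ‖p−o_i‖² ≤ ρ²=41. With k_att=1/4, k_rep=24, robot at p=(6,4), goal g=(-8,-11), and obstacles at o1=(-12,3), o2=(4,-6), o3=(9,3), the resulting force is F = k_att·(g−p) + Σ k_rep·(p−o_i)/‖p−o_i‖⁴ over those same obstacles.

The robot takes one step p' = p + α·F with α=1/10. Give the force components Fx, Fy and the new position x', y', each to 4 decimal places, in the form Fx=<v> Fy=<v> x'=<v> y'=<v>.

F_att = 1/4·(g−p) = 1/4·(-14,-15) = (-3.5000,-3.7500)
o1: d²=325 > ρ²=41 → inactive
o2: d²=104 > ρ²=41 → inactive
o3: d²=10 ≤ ρ²=41; F_rep = 24·(-3,1)/10² = (-0.7200,0.2400)
F = F_att + ΣF_rep = (-4.2200,-3.5100)
p' = p + 1/10·F = (5.5780,3.6490)

Fx=-4.2200 Fy=-3.5100 x'=5.5780 y'=3.6490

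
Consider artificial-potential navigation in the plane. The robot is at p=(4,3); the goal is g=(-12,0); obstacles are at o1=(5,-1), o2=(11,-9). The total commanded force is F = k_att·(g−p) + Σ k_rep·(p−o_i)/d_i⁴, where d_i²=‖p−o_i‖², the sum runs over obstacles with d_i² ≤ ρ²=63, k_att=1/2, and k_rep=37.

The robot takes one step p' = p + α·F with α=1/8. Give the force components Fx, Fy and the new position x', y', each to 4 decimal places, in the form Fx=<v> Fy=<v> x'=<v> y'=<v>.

Fx=-8.1280 Fy=-0.9879 x'=2.9840 y'=2.8765

F_att = 1/2·(g−p) = 1/2·(-16,-3) = (-8.0000,-1.5000)
o1: d²=17 ≤ ρ²=63; F_rep = 37·(-1,4)/17² = (-0.1280,0.5121)
o2: d²=193 > ρ²=63 → inactive
F = F_att + ΣF_rep = (-8.1280,-0.9879)
p' = p + 1/8·F = (2.9840,2.8765)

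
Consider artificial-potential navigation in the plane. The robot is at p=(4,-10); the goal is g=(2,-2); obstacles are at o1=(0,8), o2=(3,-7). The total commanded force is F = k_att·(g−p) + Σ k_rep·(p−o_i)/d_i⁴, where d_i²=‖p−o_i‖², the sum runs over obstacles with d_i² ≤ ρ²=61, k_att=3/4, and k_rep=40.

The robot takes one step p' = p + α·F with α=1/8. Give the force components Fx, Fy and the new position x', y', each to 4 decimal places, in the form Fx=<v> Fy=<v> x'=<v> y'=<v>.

Fx=-1.1000 Fy=4.8000 x'=3.8625 y'=-9.4000

F_att = 3/4·(g−p) = 3/4·(-2,8) = (-1.5000,6.0000)
o1: d²=340 > ρ²=61 → inactive
o2: d²=10 ≤ ρ²=61; F_rep = 40·(1,-3)/10² = (0.4000,-1.2000)
F = F_att + ΣF_rep = (-1.1000,4.8000)
p' = p + 1/8·F = (3.8625,-9.4000)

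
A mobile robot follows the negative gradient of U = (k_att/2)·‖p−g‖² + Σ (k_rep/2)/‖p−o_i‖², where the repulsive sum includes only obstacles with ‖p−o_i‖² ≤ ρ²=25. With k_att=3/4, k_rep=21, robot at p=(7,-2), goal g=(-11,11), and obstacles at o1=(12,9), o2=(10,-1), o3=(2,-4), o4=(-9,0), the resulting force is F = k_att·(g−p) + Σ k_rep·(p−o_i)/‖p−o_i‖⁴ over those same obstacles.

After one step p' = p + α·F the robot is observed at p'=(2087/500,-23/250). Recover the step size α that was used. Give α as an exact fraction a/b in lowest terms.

α = 1/5

F_att = 3/4·(g−p) = 3/4·(-18,13) = (-13.5000,9.7500)
o1: d²=146 > ρ²=25 → inactive
o2: d²=10 ≤ ρ²=25; F_rep = 21·(-3,-1)/10² = (-0.6300,-0.2100)
o3: d²=29 > ρ²=25 → inactive
o4: d²=260 > ρ²=25 → inactive
F = F_att + ΣF_rep = (-14.1300,9.5400)
Δp = p'−p = (-2.8260,1.9080); α = Δx/Fx = (-1413/500) / (-1413/100) = 1/5
check: Δy/Fy = (477/250) / (477/50) = 1/5 ✓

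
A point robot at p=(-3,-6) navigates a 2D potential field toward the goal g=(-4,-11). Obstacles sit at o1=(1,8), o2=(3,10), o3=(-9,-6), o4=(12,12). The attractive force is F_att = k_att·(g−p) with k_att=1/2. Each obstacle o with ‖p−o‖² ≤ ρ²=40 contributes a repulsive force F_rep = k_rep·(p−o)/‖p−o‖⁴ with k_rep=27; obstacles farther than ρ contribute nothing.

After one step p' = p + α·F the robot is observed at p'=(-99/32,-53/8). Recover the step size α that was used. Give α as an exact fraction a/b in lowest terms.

F_att = 1/2·(g−p) = 1/2·(-1,-5) = (-0.5000,-2.5000)
o1: d²=212 > ρ²=40 → inactive
o2: d²=292 > ρ²=40 → inactive
o3: d²=36 ≤ ρ²=40; F_rep = 27·(6,0)/36² = (0.1250,0.0000)
o4: d²=549 > ρ²=40 → inactive
F = F_att + ΣF_rep = (-0.3750,-2.5000)
Δp = p'−p = (-0.0938,-0.6250); α = Δx/Fx = (-3/32) / (-3/8) = 1/4
check: Δy/Fy = (-5/8) / (-5/2) = 1/4 ✓

α = 1/4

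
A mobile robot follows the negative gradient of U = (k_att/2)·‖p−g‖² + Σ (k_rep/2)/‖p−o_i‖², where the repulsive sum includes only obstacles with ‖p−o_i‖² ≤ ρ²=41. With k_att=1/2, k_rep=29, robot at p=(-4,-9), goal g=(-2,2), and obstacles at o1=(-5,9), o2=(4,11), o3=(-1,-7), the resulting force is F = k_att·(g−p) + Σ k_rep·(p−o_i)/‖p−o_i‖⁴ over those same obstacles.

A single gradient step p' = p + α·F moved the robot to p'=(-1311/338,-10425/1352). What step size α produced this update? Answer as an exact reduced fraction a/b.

F_att = 1/2·(g−p) = 1/2·(2,11) = (1.0000,5.5000)
o1: d²=325 > ρ²=41 → inactive
o2: d²=464 > ρ²=41 → inactive
o3: d²=13 ≤ ρ²=41; F_rep = 29·(-3,-2)/13² = (-0.5148,-0.3432)
F = F_att + ΣF_rep = (0.4852,5.1568)
Δp = p'−p = (0.1213,1.2892); α = Δx/Fx = (41/338) / (82/169) = 1/4
check: Δy/Fy = (1743/1352) / (1743/338) = 1/4 ✓

α = 1/4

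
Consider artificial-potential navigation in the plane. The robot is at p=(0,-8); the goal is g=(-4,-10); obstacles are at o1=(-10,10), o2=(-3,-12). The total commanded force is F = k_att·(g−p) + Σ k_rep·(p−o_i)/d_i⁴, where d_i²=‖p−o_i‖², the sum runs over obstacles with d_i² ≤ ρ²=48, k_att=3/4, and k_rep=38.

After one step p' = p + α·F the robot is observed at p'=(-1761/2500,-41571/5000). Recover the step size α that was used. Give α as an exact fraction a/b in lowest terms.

F_att = 3/4·(g−p) = 3/4·(-4,-2) = (-3.0000,-1.5000)
o1: d²=424 > ρ²=48 → inactive
o2: d²=25 ≤ ρ²=48; F_rep = 38·(3,4)/25² = (0.1824,0.2432)
F = F_att + ΣF_rep = (-2.8176,-1.2568)
Δp = p'−p = (-0.7044,-0.3142); α = Δx/Fx = (-1761/2500) / (-1761/625) = 1/4
check: Δy/Fy = (-1571/5000) / (-1571/1250) = 1/4 ✓

α = 1/4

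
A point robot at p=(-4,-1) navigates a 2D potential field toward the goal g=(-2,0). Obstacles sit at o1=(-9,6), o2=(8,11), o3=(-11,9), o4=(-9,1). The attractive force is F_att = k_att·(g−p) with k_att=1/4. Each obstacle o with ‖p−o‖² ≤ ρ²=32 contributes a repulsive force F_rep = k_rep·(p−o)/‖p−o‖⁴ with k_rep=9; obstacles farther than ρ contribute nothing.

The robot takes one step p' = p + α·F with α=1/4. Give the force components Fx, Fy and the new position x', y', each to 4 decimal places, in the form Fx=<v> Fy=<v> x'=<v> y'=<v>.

Fx=0.5535 Fy=0.2286 x'=-3.8616 y'=-0.9429

F_att = 1/4·(g−p) = 1/4·(2,1) = (0.5000,0.2500)
o1: d²=74 > ρ²=32 → inactive
o2: d²=288 > ρ²=32 → inactive
o3: d²=149 > ρ²=32 → inactive
o4: d²=29 ≤ ρ²=32; F_rep = 9·(5,-2)/29² = (0.0535,-0.0214)
F = F_att + ΣF_rep = (0.5535,0.2286)
p' = p + 1/4·F = (-3.8616,-0.9429)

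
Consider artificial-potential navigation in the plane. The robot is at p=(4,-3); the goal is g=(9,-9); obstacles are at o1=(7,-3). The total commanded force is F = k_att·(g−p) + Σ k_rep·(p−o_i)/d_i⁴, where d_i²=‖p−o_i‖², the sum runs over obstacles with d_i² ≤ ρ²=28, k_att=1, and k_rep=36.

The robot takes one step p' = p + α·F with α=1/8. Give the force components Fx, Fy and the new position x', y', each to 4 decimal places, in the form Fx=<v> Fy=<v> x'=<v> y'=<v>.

F_att = 1·(g−p) = 1·(5,-6) = (5.0000,-6.0000)
o1: d²=9 ≤ ρ²=28; F_rep = 36·(-3,0)/9² = (-1.3333,0.0000)
F = F_att + ΣF_rep = (3.6667,-6.0000)
p' = p + 1/8·F = (4.4583,-3.7500)

Fx=3.6667 Fy=-6.0000 x'=4.4583 y'=-3.7500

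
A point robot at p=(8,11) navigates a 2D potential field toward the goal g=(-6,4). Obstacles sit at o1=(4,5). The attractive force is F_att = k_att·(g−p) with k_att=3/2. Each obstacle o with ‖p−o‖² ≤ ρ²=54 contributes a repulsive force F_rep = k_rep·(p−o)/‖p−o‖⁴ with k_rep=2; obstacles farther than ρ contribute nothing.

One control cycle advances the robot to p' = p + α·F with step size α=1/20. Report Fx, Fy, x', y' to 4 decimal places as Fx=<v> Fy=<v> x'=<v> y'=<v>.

F_att = 3/2·(g−p) = 3/2·(-14,-7) = (-21.0000,-10.5000)
o1: d²=52 ≤ ρ²=54; F_rep = 2·(4,6)/52² = (0.0030,0.0044)
F = F_att + ΣF_rep = (-20.9970,-10.4956)
p' = p + 1/20·F = (6.9501,10.4752)

Fx=-20.9970 Fy=-10.4956 x'=6.9501 y'=10.4752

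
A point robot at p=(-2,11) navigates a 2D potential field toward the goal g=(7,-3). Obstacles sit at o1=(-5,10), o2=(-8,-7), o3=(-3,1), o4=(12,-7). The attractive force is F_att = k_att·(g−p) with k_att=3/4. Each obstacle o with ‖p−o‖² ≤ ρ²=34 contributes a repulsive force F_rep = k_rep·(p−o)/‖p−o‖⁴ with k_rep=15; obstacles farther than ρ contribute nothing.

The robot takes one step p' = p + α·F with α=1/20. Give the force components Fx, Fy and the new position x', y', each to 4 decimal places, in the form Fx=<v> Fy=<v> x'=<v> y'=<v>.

Fx=7.2000 Fy=-10.3500 x'=-1.6400 y'=10.4825

F_att = 3/4·(g−p) = 3/4·(9,-14) = (6.7500,-10.5000)
o1: d²=10 ≤ ρ²=34; F_rep = 15·(3,1)/10² = (0.4500,0.1500)
o2: d²=360 > ρ²=34 → inactive
o3: d²=101 > ρ²=34 → inactive
o4: d²=520 > ρ²=34 → inactive
F = F_att + ΣF_rep = (7.2000,-10.3500)
p' = p + 1/20·F = (-1.6400,10.4825)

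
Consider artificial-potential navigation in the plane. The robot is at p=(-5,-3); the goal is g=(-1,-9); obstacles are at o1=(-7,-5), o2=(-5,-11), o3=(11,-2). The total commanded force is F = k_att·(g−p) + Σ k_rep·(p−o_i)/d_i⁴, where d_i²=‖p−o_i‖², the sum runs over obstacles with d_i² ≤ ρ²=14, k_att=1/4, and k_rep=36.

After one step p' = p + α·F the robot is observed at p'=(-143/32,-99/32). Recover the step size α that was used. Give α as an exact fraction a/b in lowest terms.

α = 1/4

F_att = 1/4·(g−p) = 1/4·(4,-6) = (1.0000,-1.5000)
o1: d²=8 ≤ ρ²=14; F_rep = 36·(2,2)/8² = (1.1250,1.1250)
o2: d²=64 > ρ²=14 → inactive
o3: d²=257 > ρ²=14 → inactive
F = F_att + ΣF_rep = (2.1250,-0.3750)
Δp = p'−p = (0.5312,-0.0938); α = Δx/Fx = (17/32) / (17/8) = 1/4
check: Δy/Fy = (-3/32) / (-3/8) = 1/4 ✓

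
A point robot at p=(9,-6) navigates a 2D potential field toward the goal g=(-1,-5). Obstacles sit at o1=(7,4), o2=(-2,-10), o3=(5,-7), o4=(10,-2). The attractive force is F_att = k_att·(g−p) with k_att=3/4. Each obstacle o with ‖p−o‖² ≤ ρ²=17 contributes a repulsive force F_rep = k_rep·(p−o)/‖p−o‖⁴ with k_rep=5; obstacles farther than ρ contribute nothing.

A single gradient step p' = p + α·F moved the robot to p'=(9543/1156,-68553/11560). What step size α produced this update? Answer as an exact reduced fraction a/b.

F_att = 3/4·(g−p) = 3/4·(-10,1) = (-7.5000,0.7500)
o1: d²=104 > ρ²=17 → inactive
o2: d²=137 > ρ²=17 → inactive
o3: d²=17 ≤ ρ²=17; F_rep = 5·(4,1)/17² = (0.0692,0.0173)
o4: d²=17 ≤ ρ²=17; F_rep = 5·(-1,-4)/17² = (-0.0173,-0.0692)
F = F_att + ΣF_rep = (-7.4481,0.6981)
Δp = p'−p = (-0.7448,0.0698); α = Δx/Fx = (-861/1156) / (-4305/578) = 1/10
check: Δy/Fy = (807/11560) / (807/1156) = 1/10 ✓

α = 1/10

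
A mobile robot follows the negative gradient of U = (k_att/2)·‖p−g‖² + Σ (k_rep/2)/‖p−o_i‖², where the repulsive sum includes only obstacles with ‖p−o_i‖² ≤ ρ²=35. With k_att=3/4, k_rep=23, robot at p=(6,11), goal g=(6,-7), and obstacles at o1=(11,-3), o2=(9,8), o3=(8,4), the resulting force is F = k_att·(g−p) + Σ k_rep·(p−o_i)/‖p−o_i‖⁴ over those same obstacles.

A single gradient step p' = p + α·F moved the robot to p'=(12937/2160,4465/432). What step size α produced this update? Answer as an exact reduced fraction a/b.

α = 1/20

F_att = 3/4·(g−p) = 3/4·(0,-18) = (0.0000,-13.5000)
o1: d²=221 > ρ²=35 → inactive
o2: d²=18 ≤ ρ²=35; F_rep = 23·(-3,3)/18² = (-0.2130,0.2130)
o3: d²=53 > ρ²=35 → inactive
F = F_att + ΣF_rep = (-0.2130,-13.2870)
Δp = p'−p = (-0.0106,-0.6644); α = Δx/Fx = (-23/2160) / (-23/108) = 1/20
check: Δy/Fy = (-287/432) / (-1435/108) = 1/20 ✓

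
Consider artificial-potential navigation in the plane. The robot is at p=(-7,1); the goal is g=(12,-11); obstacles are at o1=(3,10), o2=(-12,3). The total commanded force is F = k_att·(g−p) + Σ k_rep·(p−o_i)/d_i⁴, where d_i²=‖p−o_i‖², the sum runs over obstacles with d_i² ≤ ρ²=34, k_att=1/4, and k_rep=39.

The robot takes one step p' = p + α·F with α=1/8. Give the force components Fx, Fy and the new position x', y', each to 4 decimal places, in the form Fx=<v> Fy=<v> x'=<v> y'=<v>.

Fx=4.9819 Fy=-3.0927 x'=-6.3773 y'=0.6134

F_att = 1/4·(g−p) = 1/4·(19,-12) = (4.7500,-3.0000)
o1: d²=181 > ρ²=34 → inactive
o2: d²=29 ≤ ρ²=34; F_rep = 39·(5,-2)/29² = (0.2319,-0.0927)
F = F_att + ΣF_rep = (4.9819,-3.0927)
p' = p + 1/8·F = (-6.3773,0.6134)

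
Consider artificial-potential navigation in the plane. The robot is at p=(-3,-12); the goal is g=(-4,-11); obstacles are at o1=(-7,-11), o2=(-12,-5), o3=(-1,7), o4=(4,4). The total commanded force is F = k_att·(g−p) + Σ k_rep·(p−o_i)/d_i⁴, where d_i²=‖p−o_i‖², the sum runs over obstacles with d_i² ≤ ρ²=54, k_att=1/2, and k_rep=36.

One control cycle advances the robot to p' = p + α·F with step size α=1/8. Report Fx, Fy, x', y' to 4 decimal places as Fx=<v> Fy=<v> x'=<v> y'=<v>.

F_att = 1/2·(g−p) = 1/2·(-1,1) = (-0.5000,0.5000)
o1: d²=17 ≤ ρ²=54; F_rep = 36·(4,-1)/17² = (0.4983,-0.1246)
o2: d²=130 > ρ²=54 → inactive
o3: d²=365 > ρ²=54 → inactive
o4: d²=305 > ρ²=54 → inactive
F = F_att + ΣF_rep = (-0.0017,0.3754)
p' = p + 1/8·F = (-3.0002,-11.9531)

Fx=-0.0017 Fy=0.3754 x'=-3.0002 y'=-11.9531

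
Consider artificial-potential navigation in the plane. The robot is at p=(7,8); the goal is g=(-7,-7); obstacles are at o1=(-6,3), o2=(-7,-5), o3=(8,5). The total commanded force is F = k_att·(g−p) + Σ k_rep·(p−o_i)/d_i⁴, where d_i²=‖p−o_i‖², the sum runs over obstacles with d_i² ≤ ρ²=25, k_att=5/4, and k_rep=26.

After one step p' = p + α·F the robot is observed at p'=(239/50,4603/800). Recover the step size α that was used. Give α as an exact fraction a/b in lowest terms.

α = 1/8

F_att = 5/4·(g−p) = 5/4·(-14,-15) = (-17.5000,-18.7500)
o1: d²=194 > ρ²=25 → inactive
o2: d²=365 > ρ²=25 → inactive
o3: d²=10 ≤ ρ²=25; F_rep = 26·(-1,3)/10² = (-0.2600,0.7800)
F = F_att + ΣF_rep = (-17.7600,-17.9700)
Δp = p'−p = (-2.2200,-2.2462); α = Δx/Fx = (-111/50) / (-444/25) = 1/8
check: Δy/Fy = (-1797/800) / (-1797/100) = 1/8 ✓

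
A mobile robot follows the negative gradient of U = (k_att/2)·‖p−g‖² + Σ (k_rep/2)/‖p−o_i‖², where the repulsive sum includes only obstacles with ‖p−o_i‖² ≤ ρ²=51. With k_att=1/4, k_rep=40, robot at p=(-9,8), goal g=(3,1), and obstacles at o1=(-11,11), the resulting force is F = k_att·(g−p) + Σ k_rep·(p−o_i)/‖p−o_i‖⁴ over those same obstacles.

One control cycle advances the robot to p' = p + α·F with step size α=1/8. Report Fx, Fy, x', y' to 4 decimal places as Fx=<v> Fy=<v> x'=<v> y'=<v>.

Fx=3.4734 Fy=-2.4601 x'=-8.5658 y'=7.6925

F_att = 1/4·(g−p) = 1/4·(12,-7) = (3.0000,-1.7500)
o1: d²=13 ≤ ρ²=51; F_rep = 40·(2,-3)/13² = (0.4734,-0.7101)
F = F_att + ΣF_rep = (3.4734,-2.4601)
p' = p + 1/8·F = (-8.5658,7.6925)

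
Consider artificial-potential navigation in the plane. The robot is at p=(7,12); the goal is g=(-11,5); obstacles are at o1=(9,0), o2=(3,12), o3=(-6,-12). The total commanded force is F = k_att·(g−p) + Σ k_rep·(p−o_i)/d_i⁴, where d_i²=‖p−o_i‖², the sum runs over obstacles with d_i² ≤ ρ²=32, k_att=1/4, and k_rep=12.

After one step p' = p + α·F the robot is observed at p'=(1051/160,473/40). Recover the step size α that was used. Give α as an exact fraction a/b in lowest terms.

α = 1/10

F_att = 1/4·(g−p) = 1/4·(-18,-7) = (-4.5000,-1.7500)
o1: d²=148 > ρ²=32 → inactive
o2: d²=16 ≤ ρ²=32; F_rep = 12·(4,0)/16² = (0.1875,0.0000)
o3: d²=745 > ρ²=32 → inactive
F = F_att + ΣF_rep = (-4.3125,-1.7500)
Δp = p'−p = (-0.4313,-0.1750); α = Δx/Fx = (-69/160) / (-69/16) = 1/10
check: Δy/Fy = (-7/40) / (-7/4) = 1/10 ✓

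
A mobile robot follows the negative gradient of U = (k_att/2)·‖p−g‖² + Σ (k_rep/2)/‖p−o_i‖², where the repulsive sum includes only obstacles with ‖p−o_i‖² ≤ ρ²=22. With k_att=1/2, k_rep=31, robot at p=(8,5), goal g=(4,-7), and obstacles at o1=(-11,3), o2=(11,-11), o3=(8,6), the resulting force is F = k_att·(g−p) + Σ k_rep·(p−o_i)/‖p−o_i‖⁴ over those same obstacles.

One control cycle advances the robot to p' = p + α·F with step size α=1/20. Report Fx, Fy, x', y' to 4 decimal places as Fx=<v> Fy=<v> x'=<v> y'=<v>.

F_att = 1/2·(g−p) = 1/2·(-4,-12) = (-2.0000,-6.0000)
o1: d²=365 > ρ²=22 → inactive
o2: d²=265 > ρ²=22 → inactive
o3: d²=1 ≤ ρ²=22; F_rep = 31·(0,-1)/1² = (0.0000,-31.0000)
F = F_att + ΣF_rep = (-2.0000,-37.0000)
p' = p + 1/20·F = (7.9000,3.1500)

Fx=-2.0000 Fy=-37.0000 x'=7.9000 y'=3.1500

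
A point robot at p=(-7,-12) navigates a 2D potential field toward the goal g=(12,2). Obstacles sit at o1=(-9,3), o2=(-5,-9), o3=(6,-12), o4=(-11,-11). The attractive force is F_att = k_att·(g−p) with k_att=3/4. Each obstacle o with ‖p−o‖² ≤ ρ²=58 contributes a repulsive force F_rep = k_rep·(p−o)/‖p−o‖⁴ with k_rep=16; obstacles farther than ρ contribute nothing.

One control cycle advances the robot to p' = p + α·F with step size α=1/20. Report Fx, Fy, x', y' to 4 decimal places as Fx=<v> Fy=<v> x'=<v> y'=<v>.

F_att = 3/4·(g−p) = 3/4·(19,14) = (14.2500,10.5000)
o1: d²=229 > ρ²=58 → inactive
o2: d²=13 ≤ ρ²=58; F_rep = 16·(-2,-3)/13² = (-0.1893,-0.2840)
o3: d²=169 > ρ²=58 → inactive
o4: d²=17 ≤ ρ²=58; F_rep = 16·(4,-1)/17² = (0.2215,-0.0554)
F = F_att + ΣF_rep = (14.2821,10.1606)
p' = p + 1/20·F = (-6.2859,-11.4920)

Fx=14.2821 Fy=10.1606 x'=-6.2859 y'=-11.4920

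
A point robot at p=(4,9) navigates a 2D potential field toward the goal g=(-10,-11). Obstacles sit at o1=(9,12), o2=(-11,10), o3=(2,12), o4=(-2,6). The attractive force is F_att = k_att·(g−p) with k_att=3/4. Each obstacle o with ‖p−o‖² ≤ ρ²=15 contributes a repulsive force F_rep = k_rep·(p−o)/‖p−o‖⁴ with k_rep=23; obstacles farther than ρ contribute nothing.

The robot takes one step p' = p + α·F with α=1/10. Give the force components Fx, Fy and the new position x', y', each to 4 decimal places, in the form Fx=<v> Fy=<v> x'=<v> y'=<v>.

Fx=-10.2278 Fy=-15.4083 x'=2.9772 y'=7.4592

F_att = 3/4·(g−p) = 3/4·(-14,-20) = (-10.5000,-15.0000)
o1: d²=34 > ρ²=15 → inactive
o2: d²=226 > ρ²=15 → inactive
o3: d²=13 ≤ ρ²=15; F_rep = 23·(2,-3)/13² = (0.2722,-0.4083)
o4: d²=45 > ρ²=15 → inactive
F = F_att + ΣF_rep = (-10.2278,-15.4083)
p' = p + 1/10·F = (2.9772,7.4592)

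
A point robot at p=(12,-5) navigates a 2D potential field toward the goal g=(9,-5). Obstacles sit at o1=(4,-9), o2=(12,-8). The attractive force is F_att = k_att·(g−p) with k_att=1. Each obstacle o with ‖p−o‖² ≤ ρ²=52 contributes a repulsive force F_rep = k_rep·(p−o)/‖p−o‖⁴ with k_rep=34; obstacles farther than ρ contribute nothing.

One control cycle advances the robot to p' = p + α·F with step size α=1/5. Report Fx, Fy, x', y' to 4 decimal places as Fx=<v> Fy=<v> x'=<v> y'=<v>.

F_att = 1·(g−p) = 1·(-3,0) = (-3.0000,0.0000)
o1: d²=80 > ρ²=52 → inactive
o2: d²=9 ≤ ρ²=52; F_rep = 34·(0,3)/9² = (0.0000,1.2593)
F = F_att + ΣF_rep = (-3.0000,1.2593)
p' = p + 1/5·F = (11.4000,-4.7481)

Fx=-3.0000 Fy=1.2593 x'=11.4000 y'=-4.7481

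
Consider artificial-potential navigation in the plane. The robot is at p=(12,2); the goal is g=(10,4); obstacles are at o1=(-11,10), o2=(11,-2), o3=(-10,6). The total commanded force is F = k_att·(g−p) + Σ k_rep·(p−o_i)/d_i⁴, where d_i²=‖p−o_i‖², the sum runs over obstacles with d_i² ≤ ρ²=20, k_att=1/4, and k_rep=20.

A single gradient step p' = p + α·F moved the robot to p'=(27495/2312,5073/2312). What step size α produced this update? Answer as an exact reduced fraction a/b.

F_att = 1/4·(g−p) = 1/4·(-2,2) = (-0.5000,0.5000)
o1: d²=593 > ρ²=20 → inactive
o2: d²=17 ≤ ρ²=20; F_rep = 20·(1,4)/17² = (0.0692,0.2768)
o3: d²=500 > ρ²=20 → inactive
F = F_att + ΣF_rep = (-0.4308,0.7768)
Δp = p'−p = (-0.1077,0.1942); α = Δx/Fx = (-249/2312) / (-249/578) = 1/4
check: Δy/Fy = (449/2312) / (449/578) = 1/4 ✓

α = 1/4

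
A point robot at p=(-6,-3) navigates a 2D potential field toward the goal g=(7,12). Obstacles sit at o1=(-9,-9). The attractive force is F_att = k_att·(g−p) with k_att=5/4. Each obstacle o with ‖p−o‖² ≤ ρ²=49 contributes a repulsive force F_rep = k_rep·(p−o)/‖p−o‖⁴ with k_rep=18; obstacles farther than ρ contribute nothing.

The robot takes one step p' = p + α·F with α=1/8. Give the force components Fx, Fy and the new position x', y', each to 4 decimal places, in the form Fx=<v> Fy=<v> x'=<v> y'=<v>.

F_att = 5/4·(g−p) = 5/4·(13,15) = (16.2500,18.7500)
o1: d²=45 ≤ ρ²=49; F_rep = 18·(3,6)/45² = (0.0267,0.0533)
F = F_att + ΣF_rep = (16.2767,18.8033)
p' = p + 1/8·F = (-3.9654,-0.6496)

Fx=16.2767 Fy=18.8033 x'=-3.9654 y'=-0.6496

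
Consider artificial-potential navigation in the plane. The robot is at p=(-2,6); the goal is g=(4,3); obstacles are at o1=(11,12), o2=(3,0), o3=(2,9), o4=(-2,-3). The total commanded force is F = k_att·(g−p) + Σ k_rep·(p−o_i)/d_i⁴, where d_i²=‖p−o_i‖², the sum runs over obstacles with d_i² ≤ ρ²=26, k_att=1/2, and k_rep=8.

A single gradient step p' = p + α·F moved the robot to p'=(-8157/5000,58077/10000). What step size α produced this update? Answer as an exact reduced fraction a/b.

α = 1/8

F_att = 1/2·(g−p) = 1/2·(6,-3) = (3.0000,-1.5000)
o1: d²=205 > ρ²=26 → inactive
o2: d²=61 > ρ²=26 → inactive
o3: d²=25 ≤ ρ²=26; F_rep = 8·(-4,-3)/25² = (-0.0512,-0.0384)
o4: d²=81 > ρ²=26 → inactive
F = F_att + ΣF_rep = (2.9488,-1.5384)
Δp = p'−p = (0.3686,-0.1923); α = Δx/Fx = (1843/5000) / (1843/625) = 1/8
check: Δy/Fy = (-1923/10000) / (-1923/1250) = 1/8 ✓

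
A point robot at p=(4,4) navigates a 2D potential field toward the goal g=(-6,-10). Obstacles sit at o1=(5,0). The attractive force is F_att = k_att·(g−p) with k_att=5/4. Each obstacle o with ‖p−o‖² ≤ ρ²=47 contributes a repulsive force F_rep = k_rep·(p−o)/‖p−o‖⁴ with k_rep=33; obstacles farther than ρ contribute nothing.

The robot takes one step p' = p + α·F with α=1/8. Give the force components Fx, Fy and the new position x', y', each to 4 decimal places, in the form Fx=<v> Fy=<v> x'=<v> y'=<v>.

Fx=-12.6142 Fy=-17.0433 x'=2.4232 y'=1.8696

F_att = 5/4·(g−p) = 5/4·(-10,-14) = (-12.5000,-17.5000)
o1: d²=17 ≤ ρ²=47; F_rep = 33·(-1,4)/17² = (-0.1142,0.4567)
F = F_att + ΣF_rep = (-12.6142,-17.0433)
p' = p + 1/8·F = (2.4232,1.8696)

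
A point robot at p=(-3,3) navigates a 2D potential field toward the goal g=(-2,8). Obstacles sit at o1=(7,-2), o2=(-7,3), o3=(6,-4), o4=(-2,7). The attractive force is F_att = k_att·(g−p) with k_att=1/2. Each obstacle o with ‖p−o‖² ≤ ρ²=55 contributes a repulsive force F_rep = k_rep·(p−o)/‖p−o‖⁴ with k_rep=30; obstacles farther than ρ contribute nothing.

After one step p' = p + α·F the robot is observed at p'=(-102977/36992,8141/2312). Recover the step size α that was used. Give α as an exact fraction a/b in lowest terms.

F_att = 1/2·(g−p) = 1/2·(1,5) = (0.5000,2.5000)
o1: d²=125 > ρ²=55 → inactive
o2: d²=16 ≤ ρ²=55; F_rep = 30·(4,0)/16² = (0.4688,0.0000)
o3: d²=130 > ρ²=55 → inactive
o4: d²=17 ≤ ρ²=55; F_rep = 30·(-1,-4)/17² = (-0.1038,-0.4152)
F = F_att + ΣF_rep = (0.8649,2.0848)
Δp = p'−p = (0.2162,0.5212); α = Δx/Fx = (7999/36992) / (7999/9248) = 1/4
check: Δy/Fy = (1205/2312) / (1205/578) = 1/4 ✓

α = 1/4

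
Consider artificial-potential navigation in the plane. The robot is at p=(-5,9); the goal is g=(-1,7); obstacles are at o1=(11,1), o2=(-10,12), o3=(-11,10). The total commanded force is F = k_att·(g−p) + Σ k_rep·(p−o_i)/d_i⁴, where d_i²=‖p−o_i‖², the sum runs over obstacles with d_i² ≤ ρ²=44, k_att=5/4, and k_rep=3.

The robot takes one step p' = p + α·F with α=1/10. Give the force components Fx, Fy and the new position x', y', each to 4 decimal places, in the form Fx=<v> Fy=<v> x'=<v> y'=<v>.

F_att = 5/4·(g−p) = 5/4·(4,-2) = (5.0000,-2.5000)
o1: d²=320 > ρ²=44 → inactive
o2: d²=34 ≤ ρ²=44; F_rep = 3·(5,-3)/34² = (0.0130,-0.0078)
o3: d²=37 ≤ ρ²=44; F_rep = 3·(6,-1)/37² = (0.0131,-0.0022)
F = F_att + ΣF_rep = (5.0261,-2.5100)
p' = p + 1/10·F = (-4.4974,8.7490)

Fx=5.0261 Fy=-2.5100 x'=-4.4974 y'=8.7490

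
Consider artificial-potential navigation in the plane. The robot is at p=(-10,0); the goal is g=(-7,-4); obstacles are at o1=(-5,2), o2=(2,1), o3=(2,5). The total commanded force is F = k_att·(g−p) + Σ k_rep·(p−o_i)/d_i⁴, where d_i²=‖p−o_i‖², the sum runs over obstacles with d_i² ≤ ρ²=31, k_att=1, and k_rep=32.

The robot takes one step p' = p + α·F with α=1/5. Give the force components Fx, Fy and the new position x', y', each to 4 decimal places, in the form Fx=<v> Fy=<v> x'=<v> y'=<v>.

Fx=2.8098 Fy=-4.0761 x'=-9.4380 y'=-0.8152

F_att = 1·(g−p) = 1·(3,-4) = (3.0000,-4.0000)
o1: d²=29 ≤ ρ²=31; F_rep = 32·(-5,-2)/29² = (-0.1902,-0.0761)
o2: d²=145 > ρ²=31 → inactive
o3: d²=169 > ρ²=31 → inactive
F = F_att + ΣF_rep = (2.8098,-4.0761)
p' = p + 1/5·F = (-9.4380,-0.8152)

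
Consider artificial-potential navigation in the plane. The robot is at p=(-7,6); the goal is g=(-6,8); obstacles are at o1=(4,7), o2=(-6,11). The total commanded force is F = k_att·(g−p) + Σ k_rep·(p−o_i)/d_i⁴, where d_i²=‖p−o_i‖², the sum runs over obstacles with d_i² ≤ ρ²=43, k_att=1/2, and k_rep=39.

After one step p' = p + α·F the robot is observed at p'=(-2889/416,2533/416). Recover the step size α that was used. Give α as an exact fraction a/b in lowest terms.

α = 1/8

F_att = 1/2·(g−p) = 1/2·(1,2) = (0.5000,1.0000)
o1: d²=122 > ρ²=43 → inactive
o2: d²=26 ≤ ρ²=43; F_rep = 39·(-1,-5)/26² = (-0.0577,-0.2885)
F = F_att + ΣF_rep = (0.4423,0.7115)
Δp = p'−p = (0.0553,0.0889); α = Δx/Fx = (23/416) / (23/52) = 1/8
check: Δy/Fy = (37/416) / (37/52) = 1/8 ✓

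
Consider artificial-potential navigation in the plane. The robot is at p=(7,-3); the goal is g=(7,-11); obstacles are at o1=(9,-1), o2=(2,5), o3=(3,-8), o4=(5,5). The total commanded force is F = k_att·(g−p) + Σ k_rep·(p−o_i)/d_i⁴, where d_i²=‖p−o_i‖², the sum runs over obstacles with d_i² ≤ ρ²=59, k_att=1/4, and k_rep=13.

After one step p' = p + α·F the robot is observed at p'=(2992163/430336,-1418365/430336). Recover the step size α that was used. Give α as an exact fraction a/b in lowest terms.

α = 1/8

F_att = 1/4·(g−p) = 1/4·(0,-8) = (0.0000,-2.0000)
o1: d²=8 ≤ ρ²=59; F_rep = 13·(-2,-2)/8² = (-0.4062,-0.4062)
o2: d²=89 > ρ²=59 → inactive
o3: d²=41 ≤ ρ²=59; F_rep = 13·(4,5)/41² = (0.0309,0.0387)
o4: d²=68 > ρ²=59 → inactive
F = F_att + ΣF_rep = (-0.3753,-2.3676)
Δp = p'−p = (-0.0469,-0.2959); α = Δx/Fx = (-20189/430336) / (-20189/53792) = 1/8
check: Δy/Fy = (-127357/430336) / (-127357/53792) = 1/8 ✓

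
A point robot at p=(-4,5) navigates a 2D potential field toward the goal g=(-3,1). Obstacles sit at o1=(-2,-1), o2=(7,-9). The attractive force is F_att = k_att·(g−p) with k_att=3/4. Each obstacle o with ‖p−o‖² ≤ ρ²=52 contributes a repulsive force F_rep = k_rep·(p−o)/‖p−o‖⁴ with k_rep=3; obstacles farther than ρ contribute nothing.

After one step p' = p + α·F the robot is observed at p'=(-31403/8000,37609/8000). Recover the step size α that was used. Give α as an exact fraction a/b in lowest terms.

F_att = 3/4·(g−p) = 3/4·(1,-4) = (0.7500,-3.0000)
o1: d²=40 ≤ ρ²=52; F_rep = 3·(-2,6)/40² = (-0.0037,0.0112)
o2: d²=317 > ρ²=52 → inactive
F = F_att + ΣF_rep = (0.7462,-2.9888)
Δp = p'−p = (0.0746,-0.2989); α = Δx/Fx = (597/8000) / (597/800) = 1/10
check: Δy/Fy = (-2391/8000) / (-2391/800) = 1/10 ✓

α = 1/10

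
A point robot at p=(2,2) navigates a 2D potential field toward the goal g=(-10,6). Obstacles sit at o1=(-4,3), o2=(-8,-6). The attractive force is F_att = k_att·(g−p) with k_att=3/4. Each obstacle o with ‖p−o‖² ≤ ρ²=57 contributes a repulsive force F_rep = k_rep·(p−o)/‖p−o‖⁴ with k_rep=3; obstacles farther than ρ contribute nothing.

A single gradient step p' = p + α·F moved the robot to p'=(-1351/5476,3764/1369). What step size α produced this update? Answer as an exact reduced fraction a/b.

α = 1/4

F_att = 3/4·(g−p) = 3/4·(-12,4) = (-9.0000,3.0000)
o1: d²=37 ≤ ρ²=57; F_rep = 3·(6,-1)/37² = (0.0131,-0.0022)
o2: d²=164 > ρ²=57 → inactive
F = F_att + ΣF_rep = (-8.9869,2.9978)
Δp = p'−p = (-2.2467,0.7495); α = Δx/Fx = (-12303/5476) / (-12303/1369) = 1/4
check: Δy/Fy = (1026/1369) / (4104/1369) = 1/4 ✓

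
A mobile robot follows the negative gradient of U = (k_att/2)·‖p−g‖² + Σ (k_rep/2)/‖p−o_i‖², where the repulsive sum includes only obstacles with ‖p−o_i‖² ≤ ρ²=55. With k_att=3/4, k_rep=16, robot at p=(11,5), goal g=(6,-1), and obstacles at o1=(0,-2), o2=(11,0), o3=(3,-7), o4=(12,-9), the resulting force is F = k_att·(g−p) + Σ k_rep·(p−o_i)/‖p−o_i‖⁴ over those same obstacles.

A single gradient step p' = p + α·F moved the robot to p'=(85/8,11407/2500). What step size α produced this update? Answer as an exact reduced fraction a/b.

F_att = 3/4·(g−p) = 3/4·(-5,-6) = (-3.7500,-4.5000)
o1: d²=170 > ρ²=55 → inactive
o2: d²=25 ≤ ρ²=55; F_rep = 16·(0,5)/25² = (0.0000,0.1280)
o3: d²=208 > ρ²=55 → inactive
o4: d²=197 > ρ²=55 → inactive
F = F_att + ΣF_rep = (-3.7500,-4.3720)
Δp = p'−p = (-0.3750,-0.4372); α = Δx/Fx = (-3/8) / (-15/4) = 1/10
check: Δy/Fy = (-1093/2500) / (-1093/250) = 1/10 ✓

α = 1/10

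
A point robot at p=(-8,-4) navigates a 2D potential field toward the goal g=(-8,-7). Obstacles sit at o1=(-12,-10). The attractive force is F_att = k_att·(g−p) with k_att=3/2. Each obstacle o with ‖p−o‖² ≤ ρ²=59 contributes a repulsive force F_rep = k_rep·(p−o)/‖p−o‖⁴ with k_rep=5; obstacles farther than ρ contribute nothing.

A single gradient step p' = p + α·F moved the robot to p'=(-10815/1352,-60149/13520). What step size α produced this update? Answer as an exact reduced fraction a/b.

F_att = 3/2·(g−p) = 3/2·(0,-3) = (0.0000,-4.5000)
o1: d²=52 ≤ ρ²=59; F_rep = 5·(4,6)/52² = (0.0074,0.0111)
F = F_att + ΣF_rep = (0.0074,-4.4889)
Δp = p'−p = (0.0007,-0.4489); α = Δx/Fx = (1/1352) / (5/676) = 1/10
check: Δy/Fy = (-6069/13520) / (-6069/1352) = 1/10 ✓

α = 1/10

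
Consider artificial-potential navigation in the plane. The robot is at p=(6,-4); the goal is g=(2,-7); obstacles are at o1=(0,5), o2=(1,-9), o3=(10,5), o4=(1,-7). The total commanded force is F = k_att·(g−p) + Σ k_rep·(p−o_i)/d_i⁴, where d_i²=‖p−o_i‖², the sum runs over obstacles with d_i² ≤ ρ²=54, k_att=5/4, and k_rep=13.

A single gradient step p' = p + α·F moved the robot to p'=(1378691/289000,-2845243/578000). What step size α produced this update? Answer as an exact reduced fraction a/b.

α = 1/4

F_att = 5/4·(g−p) = 5/4·(-4,-3) = (-5.0000,-3.7500)
o1: d²=117 > ρ²=54 → inactive
o2: d²=50 ≤ ρ²=54; F_rep = 13·(5,5)/50² = (0.0260,0.0260)
o3: d²=97 > ρ²=54 → inactive
o4: d²=34 ≤ ρ²=54; F_rep = 13·(5,3)/34² = (0.0562,0.0337)
F = F_att + ΣF_rep = (-4.9178,-3.6903)
Δp = p'−p = (-1.2294,-0.9226); α = Δx/Fx = (-355309/289000) / (-355309/72250) = 1/4
check: Δy/Fy = (-533243/578000) / (-533243/144500) = 1/4 ✓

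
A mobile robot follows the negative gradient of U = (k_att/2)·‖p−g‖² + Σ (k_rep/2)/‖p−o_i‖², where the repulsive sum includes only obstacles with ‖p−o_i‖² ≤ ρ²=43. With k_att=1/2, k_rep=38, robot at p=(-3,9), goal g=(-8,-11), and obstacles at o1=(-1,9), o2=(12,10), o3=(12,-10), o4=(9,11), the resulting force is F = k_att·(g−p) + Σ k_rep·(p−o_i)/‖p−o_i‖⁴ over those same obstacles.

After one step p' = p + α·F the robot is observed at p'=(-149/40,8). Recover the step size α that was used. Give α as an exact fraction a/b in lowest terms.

α = 1/10

F_att = 1/2·(g−p) = 1/2·(-5,-20) = (-2.5000,-10.0000)
o1: d²=4 ≤ ρ²=43; F_rep = 38·(-2,0)/4² = (-4.7500,0.0000)
o2: d²=226 > ρ²=43 → inactive
o3: d²=586 > ρ²=43 → inactive
o4: d²=148 > ρ²=43 → inactive
F = F_att + ΣF_rep = (-7.2500,-10.0000)
Δp = p'−p = (-0.7250,-1.0000); α = Δx/Fx = (-29/40) / (-29/4) = 1/10
check: Δy/Fy = (-1) / (-10) = 1/10 ✓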